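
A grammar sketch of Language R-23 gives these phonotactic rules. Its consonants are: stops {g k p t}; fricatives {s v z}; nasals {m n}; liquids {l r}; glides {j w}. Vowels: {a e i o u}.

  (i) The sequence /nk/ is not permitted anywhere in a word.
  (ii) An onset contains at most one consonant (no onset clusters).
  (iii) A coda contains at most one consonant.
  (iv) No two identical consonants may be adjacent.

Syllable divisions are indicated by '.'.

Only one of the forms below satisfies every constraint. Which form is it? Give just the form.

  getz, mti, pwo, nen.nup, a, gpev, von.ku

a

getz — violates constraint (iii): syllable 1 coda /tz/ has 2 consonants (> 1) → illicit
mti — violates constraint (ii): syllable 1 onset /mt/ has 2 consonants (> 1) → illicit
pwo — violates constraint (ii): syllable 1 onset /pw/ has 2 consonants (> 1) → illicit
nen.nup — violates constraint (iv): adjacent identical consonants /nn/ → illicit
a — σ1 onset /∅/, coda /∅/ ok → licit
gpev — violates constraint (ii): syllable 1 onset /gp/ has 2 consonants (> 1) → illicit
von.ku — violates constraint (i): contains banned sequence /nk/ → illicit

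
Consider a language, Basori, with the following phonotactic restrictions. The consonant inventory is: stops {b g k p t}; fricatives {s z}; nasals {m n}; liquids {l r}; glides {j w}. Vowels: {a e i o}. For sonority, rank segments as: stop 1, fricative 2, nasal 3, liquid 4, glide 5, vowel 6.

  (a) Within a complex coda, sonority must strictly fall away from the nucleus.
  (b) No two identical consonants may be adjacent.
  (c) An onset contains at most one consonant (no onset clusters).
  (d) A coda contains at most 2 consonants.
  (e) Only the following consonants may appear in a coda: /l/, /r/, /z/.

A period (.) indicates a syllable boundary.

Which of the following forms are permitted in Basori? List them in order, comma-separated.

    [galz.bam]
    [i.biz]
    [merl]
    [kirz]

[i.biz], [kirz]

[galz.bam] — violates constraint (e): syllable 2 coda contains /m/, which is not a licensed coda consonant → not permitted
[i.biz] — σ1 onset /∅/, coda /∅/ ok; σ2 onset /b/, coda /z/ ok → permitted
[merl] — violates constraint (a): syllable 1 coda /rl/: /r/ (liquid, 4) → /l/ (liquid, 4) does not fall → not permitted
[kirz] — σ1 onset /k/, coda /rz/ (4→2 falls) ok → permitted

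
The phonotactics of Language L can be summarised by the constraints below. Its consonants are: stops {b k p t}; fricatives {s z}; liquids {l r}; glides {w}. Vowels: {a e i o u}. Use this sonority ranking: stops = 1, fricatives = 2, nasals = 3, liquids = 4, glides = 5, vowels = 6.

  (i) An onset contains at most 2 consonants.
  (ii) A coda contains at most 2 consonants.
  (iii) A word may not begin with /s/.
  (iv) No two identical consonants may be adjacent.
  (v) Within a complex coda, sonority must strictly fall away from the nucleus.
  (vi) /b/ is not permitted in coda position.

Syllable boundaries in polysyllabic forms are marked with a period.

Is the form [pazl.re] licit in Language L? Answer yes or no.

[pazl.re] — violates constraint (v): syllable 1 coda /zl/: /z/ (fricative, 2) → /l/ (liquid, 4) does not fall → illicit

no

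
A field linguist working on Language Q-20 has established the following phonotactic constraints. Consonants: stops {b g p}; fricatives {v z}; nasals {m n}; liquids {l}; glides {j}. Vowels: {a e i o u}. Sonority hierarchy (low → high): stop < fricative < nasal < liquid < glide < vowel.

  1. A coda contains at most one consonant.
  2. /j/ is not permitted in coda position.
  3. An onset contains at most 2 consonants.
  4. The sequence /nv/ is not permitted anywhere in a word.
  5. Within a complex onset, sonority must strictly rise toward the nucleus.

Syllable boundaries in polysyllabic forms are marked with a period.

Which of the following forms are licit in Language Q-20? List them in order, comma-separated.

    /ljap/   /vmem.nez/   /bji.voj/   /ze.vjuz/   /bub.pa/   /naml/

/ljap/, /vmem.nez/, /ze.vjuz/, /bub.pa/

/ljap/ — σ1 onset /lj/ (4→5 rises), coda /p/ ok → licit
/vmem.nez/ — σ1 onset /vm/ (2→3 rises), coda /m/ ok; σ2 onset /n/, coda /z/ ok → licit
/bji.voj/ — violates constraint 2: syllable 2 coda contains /j/ → illicit
/ze.vjuz/ — σ1 onset /z/, coda /∅/ ok; σ2 onset /vj/ (2→5 rises), coda /z/ ok → licit
/bub.pa/ — σ1 onset /b/, coda /b/ ok; σ2 onset /p/, coda /∅/ ok → licit
/naml/ — violates constraint 1: syllable 1 coda /ml/ has 2 consonants (> 1) → illicit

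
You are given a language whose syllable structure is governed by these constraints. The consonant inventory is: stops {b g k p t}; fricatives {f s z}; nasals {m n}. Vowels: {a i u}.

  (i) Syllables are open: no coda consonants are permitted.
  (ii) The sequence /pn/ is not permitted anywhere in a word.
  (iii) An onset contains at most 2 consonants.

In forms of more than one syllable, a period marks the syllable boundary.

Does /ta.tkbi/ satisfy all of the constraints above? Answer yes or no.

no

/ta.tkbi/ — violates constraint (iii): syllable 2 onset /tkb/ has 3 consonants (> 2) → ill-formed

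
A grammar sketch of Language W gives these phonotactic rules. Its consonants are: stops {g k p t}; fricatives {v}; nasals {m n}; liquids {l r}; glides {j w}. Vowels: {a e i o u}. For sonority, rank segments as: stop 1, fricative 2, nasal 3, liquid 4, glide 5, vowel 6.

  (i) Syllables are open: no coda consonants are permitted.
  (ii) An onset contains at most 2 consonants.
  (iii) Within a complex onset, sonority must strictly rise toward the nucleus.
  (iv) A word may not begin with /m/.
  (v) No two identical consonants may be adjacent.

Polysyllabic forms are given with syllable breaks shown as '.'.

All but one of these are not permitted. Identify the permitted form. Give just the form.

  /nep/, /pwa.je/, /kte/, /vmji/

/pwa.je/

/nep/ — violates constraint (i): syllable 1 coda /p/ has 1 consonant (> 0) → not permitted
/pwa.je/ — σ1 onset /pw/ (1→5 rises), coda /∅/ ok; σ2 onset /j/, coda /∅/ ok → permitted
/kte/ — violates constraint (iii): syllable 1 onset /kt/: /k/ (stop, 1) → /t/ (stop, 1) does not rise → not permitted
/vmji/ — violates constraint (ii): syllable 1 onset /vmj/ has 3 consonants (> 2) → not permitted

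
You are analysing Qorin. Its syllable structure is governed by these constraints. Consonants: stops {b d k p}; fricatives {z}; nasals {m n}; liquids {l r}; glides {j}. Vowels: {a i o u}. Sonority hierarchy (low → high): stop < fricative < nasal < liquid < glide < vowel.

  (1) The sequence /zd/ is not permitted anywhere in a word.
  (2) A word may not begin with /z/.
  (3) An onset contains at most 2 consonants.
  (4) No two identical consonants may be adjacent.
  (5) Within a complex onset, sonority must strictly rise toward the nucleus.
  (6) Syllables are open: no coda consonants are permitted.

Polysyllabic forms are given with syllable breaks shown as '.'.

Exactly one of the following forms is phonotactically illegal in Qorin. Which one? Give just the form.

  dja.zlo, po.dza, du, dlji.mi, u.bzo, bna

dlji.mi

dja.zlo — σ1 onset /dj/ (1→5 rises), coda /∅/ ok; σ2 onset /zl/ (2→4 rises), coda /∅/ ok → phonotactically legal
po.dza — σ1 onset /p/, coda /∅/ ok; σ2 onset /dz/ (1→2 rises), coda /∅/ ok → phonotactically legal
du — σ1 onset /d/, coda /∅/ ok → phonotactically legal
dlji.mi — violates constraint 3: syllable 1 onset /dlj/ has 3 consonants (> 2) → phonotactically illegal
u.bzo — σ1 onset /∅/, coda /∅/ ok; σ2 onset /bz/ (1→2 rises), coda /∅/ ok → phonotactically legal
bna — σ1 onset /bn/ (1→3 rises), coda /∅/ ok → phonotactically legal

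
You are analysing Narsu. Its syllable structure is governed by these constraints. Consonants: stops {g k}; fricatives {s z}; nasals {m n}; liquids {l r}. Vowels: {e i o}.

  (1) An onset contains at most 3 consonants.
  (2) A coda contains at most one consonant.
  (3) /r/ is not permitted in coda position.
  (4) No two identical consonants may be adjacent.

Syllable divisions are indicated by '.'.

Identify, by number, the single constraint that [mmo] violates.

[mmo]: adjacent identical consonants /mm/.
This is a violation of constraint 4: "No two identical consonants may be adjacent."
The remaining constraints (1, 2, 3) are satisfied.

4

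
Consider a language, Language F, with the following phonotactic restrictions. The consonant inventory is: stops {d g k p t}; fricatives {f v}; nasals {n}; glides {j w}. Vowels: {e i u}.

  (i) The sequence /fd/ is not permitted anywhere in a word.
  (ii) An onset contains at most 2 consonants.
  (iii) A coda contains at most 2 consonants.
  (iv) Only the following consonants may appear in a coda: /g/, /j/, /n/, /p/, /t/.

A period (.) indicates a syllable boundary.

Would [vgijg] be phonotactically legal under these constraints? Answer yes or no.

yes

[vgijg] — σ1 onset /vg/ (2C), coda /jg/ (2C) ok → phonotactically legal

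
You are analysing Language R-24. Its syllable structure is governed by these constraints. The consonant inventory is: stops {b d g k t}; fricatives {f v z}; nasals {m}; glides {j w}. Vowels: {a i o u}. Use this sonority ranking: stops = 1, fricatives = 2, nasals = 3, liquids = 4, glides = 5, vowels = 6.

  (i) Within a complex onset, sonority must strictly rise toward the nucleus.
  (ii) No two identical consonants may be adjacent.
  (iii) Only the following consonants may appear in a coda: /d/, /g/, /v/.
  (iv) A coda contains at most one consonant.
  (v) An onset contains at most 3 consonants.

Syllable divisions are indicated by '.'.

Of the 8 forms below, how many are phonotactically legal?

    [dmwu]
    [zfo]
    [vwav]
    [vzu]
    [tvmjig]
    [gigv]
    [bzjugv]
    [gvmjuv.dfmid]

[dmwu] — σ1 onset /dmw/ (1→3→5 rises), coda /∅/ ok → phonotactically legal
[zfo] — violates constraint (i): syllable 1 onset /zf/: /z/ (fricative, 2) → /f/ (fricative, 2) does not rise → phonotactically illegal
[vwav] — σ1 onset /vw/ (2→5 rises), coda /v/ ok → phonotactically legal
[vzu] — violates constraint (i): syllable 1 onset /vz/: /v/ (fricative, 2) → /z/ (fricative, 2) does not rise → phonotactically illegal
[tvmjig] — violates constraint (v): syllable 1 onset /tvmj/ has 4 consonants (> 3) → phonotactically illegal
[gigv] — violates constraint (iv): syllable 1 coda /gv/ has 2 consonants (> 1) → phonotactically illegal
[bzjugv] — violates constraint (iv): syllable 1 coda /gv/ has 2 consonants (> 1) → phonotactically illegal
[gvmjuv.dfmid] — violates constraint (v): syllable 1 onset /gvmj/ has 4 consonants (> 3) → phonotactically illegal
Phonotactically legal: [dmwu], [vwav] → 2.

2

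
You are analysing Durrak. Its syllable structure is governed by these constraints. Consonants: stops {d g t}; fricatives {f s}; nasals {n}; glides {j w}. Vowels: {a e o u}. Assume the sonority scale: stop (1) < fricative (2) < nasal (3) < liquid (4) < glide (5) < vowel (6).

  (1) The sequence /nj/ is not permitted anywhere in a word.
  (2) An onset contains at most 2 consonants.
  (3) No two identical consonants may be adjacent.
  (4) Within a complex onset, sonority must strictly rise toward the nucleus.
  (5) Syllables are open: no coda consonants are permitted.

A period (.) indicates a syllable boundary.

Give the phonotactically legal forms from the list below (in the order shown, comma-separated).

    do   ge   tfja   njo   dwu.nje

do — σ1 onset /d/, coda /∅/ ok → phonotactically legal
ge — σ1 onset /g/, coda /∅/ ok → phonotactically legal
tfja — violates constraint 2: syllable 1 onset /tfj/ has 3 consonants (> 2) → phonotactically illegal
njo — violates constraint 1: contains banned sequence /nj/ → phonotactically illegal
dwu.nje — violates constraint 1: contains banned sequence /nj/ → phonotactically illegal

do, ge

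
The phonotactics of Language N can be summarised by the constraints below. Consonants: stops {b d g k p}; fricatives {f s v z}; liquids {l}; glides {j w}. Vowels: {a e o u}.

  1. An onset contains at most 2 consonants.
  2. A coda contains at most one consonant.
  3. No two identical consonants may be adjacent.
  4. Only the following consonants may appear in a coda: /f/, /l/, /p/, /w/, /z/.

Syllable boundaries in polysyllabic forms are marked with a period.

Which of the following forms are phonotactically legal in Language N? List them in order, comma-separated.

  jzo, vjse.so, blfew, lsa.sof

jzo, lsa.sof

jzo — σ1 onset /jz/ (2C), coda /∅/ ok → phonotactically legal
vjse.so — violates constraint 1: syllable 1 onset /vjs/ has 3 consonants (> 2) → phonotactically illegal
blfew — violates constraint 1: syllable 1 onset /blf/ has 3 consonants (> 2) → phonotactically illegal
lsa.sof — σ1 onset /ls/ (2C), coda /∅/ ok; σ2 onset /s/, coda /f/ ok → phonotactically legal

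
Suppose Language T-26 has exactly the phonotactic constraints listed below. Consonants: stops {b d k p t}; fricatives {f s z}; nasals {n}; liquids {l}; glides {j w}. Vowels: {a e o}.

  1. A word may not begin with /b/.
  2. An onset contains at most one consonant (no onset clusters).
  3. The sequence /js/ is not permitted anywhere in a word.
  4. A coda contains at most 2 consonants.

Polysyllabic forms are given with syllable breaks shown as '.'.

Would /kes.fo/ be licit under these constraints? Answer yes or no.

/kes.fo/ — σ1 onset /k/, coda /s/ ok; σ2 onset /f/, coda /∅/ ok → licit

yes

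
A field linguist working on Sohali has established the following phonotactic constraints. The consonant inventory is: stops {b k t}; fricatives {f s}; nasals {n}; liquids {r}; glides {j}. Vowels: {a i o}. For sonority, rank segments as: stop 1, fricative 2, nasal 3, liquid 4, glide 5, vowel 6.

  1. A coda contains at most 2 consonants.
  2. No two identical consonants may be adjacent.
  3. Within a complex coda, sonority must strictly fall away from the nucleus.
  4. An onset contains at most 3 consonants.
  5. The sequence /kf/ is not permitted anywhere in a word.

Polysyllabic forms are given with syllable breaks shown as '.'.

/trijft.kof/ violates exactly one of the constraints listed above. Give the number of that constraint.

1

/trijft.kof/: syllable 1 coda /jft/ has 3 consonants (> 2).
This is a violation of constraint 1: "A coda contains at most 2 consonants."
The remaining constraints (2, 3, 4, 5) are satisfied.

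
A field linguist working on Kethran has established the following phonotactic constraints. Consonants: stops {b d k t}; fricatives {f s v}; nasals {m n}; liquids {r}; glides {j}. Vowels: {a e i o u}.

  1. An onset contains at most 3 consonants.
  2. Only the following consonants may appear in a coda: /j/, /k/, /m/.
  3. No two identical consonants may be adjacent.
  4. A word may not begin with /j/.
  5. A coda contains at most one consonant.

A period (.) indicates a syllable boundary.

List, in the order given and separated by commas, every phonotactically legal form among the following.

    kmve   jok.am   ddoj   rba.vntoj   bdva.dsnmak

kmve, rba.vntoj

kmve — σ1 onset /kmv/ (3C), coda /∅/ ok → phonotactically legal
jok.am — violates constraint 4: word begins with /j/ → phonotactically illegal
ddoj — violates constraint 3: adjacent identical consonants /dd/ → phonotactically illegal
rba.vntoj — σ1 onset /rb/ (2C), coda /∅/ ok; σ2 onset /vnt/ (3C), coda /j/ ok → phonotactically legal
bdva.dsnmak — violates constraint 1: syllable 2 onset /dsnm/ has 4 consonants (> 3) → phonotactically illegal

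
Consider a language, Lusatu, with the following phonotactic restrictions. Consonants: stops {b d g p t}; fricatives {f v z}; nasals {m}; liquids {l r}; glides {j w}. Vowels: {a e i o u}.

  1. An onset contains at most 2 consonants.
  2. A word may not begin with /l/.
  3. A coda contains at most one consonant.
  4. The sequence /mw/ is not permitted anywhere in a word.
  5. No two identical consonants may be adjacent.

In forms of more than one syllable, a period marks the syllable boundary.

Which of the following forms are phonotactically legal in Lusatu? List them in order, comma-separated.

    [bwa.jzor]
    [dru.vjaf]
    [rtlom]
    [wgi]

[bwa.jzor], [dru.vjaf], [wgi]

[bwa.jzor] — σ1 onset /bw/ (2C), coda /∅/ ok; σ2 onset /jz/ (2C), coda /r/ ok → phonotactically legal
[dru.vjaf] — σ1 onset /dr/ (2C), coda /∅/ ok; σ2 onset /vj/ (2C), coda /f/ ok → phonotactically legal
[rtlom] — violates constraint 1: syllable 1 onset /rtl/ has 3 consonants (> 2) → phonotactically illegal
[wgi] — σ1 onset /wg/ (2C), coda /∅/ ok → phonotactically legal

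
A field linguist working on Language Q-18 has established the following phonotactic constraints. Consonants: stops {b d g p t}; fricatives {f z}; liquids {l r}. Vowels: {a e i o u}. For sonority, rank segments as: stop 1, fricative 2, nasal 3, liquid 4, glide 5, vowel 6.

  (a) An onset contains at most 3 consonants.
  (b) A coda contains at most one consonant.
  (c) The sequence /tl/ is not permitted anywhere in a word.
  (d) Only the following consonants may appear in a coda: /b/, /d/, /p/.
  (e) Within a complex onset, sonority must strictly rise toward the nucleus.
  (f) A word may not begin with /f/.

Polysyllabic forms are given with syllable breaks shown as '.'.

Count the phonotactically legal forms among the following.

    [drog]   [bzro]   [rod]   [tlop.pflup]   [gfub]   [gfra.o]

[drog] — violates constraint (d): syllable 1 coda contains /g/, which is not a licensed coda consonant → phonotactically illegal
[bzro] — σ1 onset /bzr/ (1→2→4 rises), coda /∅/ ok → phonotactically legal
[rod] — σ1 onset /r/, coda /d/ ok → phonotactically legal
[tlop.pflup] — violates constraint (c): contains banned sequence /tl/ → phonotactically illegal
[gfub] — σ1 onset /gf/ (1→2 rises), coda /b/ ok → phonotactically legal
[gfra.o] — σ1 onset /gfr/ (1→2→4 rises), coda /∅/ ok; σ2 onset /∅/, coda /∅/ ok → phonotactically legal
Phonotactically legal: [bzro], [rod], [gfub], [gfra.o] → 4.

4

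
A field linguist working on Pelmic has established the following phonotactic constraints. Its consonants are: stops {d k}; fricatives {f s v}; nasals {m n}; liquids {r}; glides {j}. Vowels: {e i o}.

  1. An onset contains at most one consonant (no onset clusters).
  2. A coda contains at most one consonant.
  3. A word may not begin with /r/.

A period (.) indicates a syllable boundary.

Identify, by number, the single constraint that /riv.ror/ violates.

3

/riv.ror/: word begins with /r/.
This is a violation of constraint 3: "A word may not begin with /r/."
The remaining constraints (1, 2) are satisfied.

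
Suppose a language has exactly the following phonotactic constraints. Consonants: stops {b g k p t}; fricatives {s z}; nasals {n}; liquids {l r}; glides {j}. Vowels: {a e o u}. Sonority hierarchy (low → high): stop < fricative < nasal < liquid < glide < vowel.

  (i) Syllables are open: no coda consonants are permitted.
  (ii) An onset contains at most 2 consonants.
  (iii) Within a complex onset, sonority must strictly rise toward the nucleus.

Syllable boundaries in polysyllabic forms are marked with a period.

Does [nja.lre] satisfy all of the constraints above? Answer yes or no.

[nja.lre] — violates constraint (iii): syllable 2 onset /lr/: /l/ (liquid, 4) → /r/ (liquid, 4) does not rise → ill-formed

no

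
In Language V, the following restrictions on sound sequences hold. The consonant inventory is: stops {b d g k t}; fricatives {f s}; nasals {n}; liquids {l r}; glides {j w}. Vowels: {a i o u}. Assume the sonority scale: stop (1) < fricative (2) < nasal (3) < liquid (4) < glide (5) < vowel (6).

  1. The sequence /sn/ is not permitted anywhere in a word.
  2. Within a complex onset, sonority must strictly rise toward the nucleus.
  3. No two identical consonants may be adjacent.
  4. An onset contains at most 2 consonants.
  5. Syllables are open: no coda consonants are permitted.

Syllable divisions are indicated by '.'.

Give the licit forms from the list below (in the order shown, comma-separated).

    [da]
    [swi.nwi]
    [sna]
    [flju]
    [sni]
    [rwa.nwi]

[da] — σ1 onset /d/, coda /∅/ ok → licit
[swi.nwi] — σ1 onset /sw/ (2→5 rises), coda /∅/ ok; σ2 onset /nw/ (3→5 rises), coda /∅/ ok → licit
[sna] — violates constraint 1: contains banned sequence /sn/ → illicit
[flju] — violates constraint 4: syllable 1 onset /flj/ has 3 consonants (> 2) → illicit
[sni] — violates constraint 1: contains banned sequence /sn/ → illicit
[rwa.nwi] — σ1 onset /rw/ (4→5 rises), coda /∅/ ok; σ2 onset /nw/ (3→5 rises), coda /∅/ ok → licit

[da], [swi.nwi], [rwa.nwi]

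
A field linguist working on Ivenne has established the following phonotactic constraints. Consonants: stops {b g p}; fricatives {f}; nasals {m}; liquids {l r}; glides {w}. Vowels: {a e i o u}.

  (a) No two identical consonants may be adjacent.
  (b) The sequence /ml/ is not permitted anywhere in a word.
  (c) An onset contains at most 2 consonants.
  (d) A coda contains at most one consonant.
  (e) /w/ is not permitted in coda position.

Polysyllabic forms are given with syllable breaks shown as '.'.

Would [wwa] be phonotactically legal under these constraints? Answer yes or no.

[wwa] — violates constraint (a): adjacent identical consonants /ww/ → phonotactically illegal

no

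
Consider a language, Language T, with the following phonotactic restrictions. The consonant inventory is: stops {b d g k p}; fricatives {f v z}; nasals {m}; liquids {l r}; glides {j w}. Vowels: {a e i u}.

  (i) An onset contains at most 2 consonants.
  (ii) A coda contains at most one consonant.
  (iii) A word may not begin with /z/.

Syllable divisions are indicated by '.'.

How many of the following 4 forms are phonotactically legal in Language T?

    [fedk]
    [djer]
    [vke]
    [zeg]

2

[fedk] — violates constraint (ii): syllable 1 coda /dk/ has 2 consonants (> 1) → phonotactically illegal
[djer] — σ1 onset /dj/ (2C), coda /r/ ok → phonotactically legal
[vke] — σ1 onset /vk/ (2C), coda /∅/ ok → phonotactically legal
[zeg] — violates constraint (iii): word begins with /z/ → phonotactically illegal
Phonotactically legal: [djer], [vke] → 2.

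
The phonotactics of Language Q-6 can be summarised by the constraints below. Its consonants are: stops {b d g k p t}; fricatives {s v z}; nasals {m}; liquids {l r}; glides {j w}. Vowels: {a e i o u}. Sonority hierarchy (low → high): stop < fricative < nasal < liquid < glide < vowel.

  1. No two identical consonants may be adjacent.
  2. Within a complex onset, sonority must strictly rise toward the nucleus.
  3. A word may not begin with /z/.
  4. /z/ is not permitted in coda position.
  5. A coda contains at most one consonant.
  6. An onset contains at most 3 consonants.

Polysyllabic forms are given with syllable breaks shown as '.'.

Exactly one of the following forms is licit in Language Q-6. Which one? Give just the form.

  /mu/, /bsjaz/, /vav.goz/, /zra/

/mu/ — σ1 onset /m/, coda /∅/ ok → licit
/bsjaz/ — violates constraint 4: syllable 1 coda contains /z/ → illicit
/vav.goz/ — violates constraint 4: syllable 2 coda contains /z/ → illicit
/zra/ — violates constraint 3: word begins with /z/ → illicit

/mu/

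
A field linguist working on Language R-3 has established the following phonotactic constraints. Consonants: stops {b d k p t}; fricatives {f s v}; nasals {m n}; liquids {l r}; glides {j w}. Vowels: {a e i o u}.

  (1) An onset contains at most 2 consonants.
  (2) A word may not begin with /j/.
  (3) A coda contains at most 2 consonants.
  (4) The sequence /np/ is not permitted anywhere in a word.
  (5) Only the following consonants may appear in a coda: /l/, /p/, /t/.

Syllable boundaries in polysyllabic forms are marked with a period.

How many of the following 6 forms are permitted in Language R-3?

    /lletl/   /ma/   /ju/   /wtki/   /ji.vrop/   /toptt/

/lletl/ — σ1 onset /ll/ (2C), coda /tl/ (2C) ok → permitted
/ma/ — σ1 onset /m/, coda /∅/ ok → permitted
/ju/ — violates constraint 2: word begins with /j/ → not permitted
/wtki/ — violates constraint 1: syllable 1 onset /wtk/ has 3 consonants (> 2) → not permitted
/ji.vrop/ — violates constraint 2: word begins with /j/ → not permitted
/toptt/ — violates constraint 3: syllable 1 coda /ptt/ has 3 consonants (> 2) → not permitted
Permitted: /lletl/, /ma/ → 2.

2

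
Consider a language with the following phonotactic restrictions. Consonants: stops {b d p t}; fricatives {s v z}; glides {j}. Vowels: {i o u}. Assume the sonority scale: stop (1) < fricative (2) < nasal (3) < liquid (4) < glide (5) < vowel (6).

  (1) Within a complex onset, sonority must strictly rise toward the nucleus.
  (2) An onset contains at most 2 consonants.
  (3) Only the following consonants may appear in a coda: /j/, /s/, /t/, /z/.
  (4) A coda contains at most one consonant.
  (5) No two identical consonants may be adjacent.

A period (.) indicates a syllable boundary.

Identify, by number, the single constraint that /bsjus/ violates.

/bsjus/: syllable 1 onset /bsj/ has 3 consonants (> 2).
This is a violation of constraint 2: "An onset contains at most 2 consonants."
The remaining constraints (1, 3, 4, 5) are satisfied.

2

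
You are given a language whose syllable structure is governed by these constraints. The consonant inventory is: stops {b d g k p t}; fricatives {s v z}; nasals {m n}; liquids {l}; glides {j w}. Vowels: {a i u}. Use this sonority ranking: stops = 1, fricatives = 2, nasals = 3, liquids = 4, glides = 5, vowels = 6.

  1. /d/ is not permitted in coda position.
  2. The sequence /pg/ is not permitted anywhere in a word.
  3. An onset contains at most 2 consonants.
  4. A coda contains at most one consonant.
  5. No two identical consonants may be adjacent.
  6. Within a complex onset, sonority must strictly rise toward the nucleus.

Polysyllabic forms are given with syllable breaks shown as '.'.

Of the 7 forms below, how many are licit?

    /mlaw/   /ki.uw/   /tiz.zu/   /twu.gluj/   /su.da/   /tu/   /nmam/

5

/mlaw/ — σ1 onset /ml/ (3→4 rises), coda /w/ ok → licit
/ki.uw/ — σ1 onset /k/, coda /∅/ ok; σ2 onset /∅/, coda /w/ ok → licit
/tiz.zu/ — violates constraint 5: adjacent identical consonants /zz/ → illicit
/twu.gluj/ — σ1 onset /tw/ (1→5 rises), coda /∅/ ok; σ2 onset /gl/ (1→4 rises), coda /j/ ok → licit
/su.da/ — σ1 onset /s/, coda /∅/ ok; σ2 onset /d/, coda /∅/ ok → licit
/tu/ — σ1 onset /t/, coda /∅/ ok → licit
/nmam/ — violates constraint 6: syllable 1 onset /nm/: /n/ (nasal, 3) → /m/ (nasal, 3) does not rise → illicit
Licit: /mlaw/, /ki.uw/, /twu.gluj/, /su.da/, /tu/ → 5.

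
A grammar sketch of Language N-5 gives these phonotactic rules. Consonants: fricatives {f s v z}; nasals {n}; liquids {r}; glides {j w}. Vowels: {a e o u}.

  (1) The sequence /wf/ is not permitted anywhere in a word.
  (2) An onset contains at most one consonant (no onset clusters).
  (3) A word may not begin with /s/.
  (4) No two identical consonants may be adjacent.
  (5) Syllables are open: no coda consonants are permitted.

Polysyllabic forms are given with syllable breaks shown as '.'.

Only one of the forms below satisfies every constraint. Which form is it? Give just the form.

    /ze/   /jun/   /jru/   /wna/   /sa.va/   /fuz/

/ze/

/ze/ — σ1 onset /z/, coda /∅/ ok → well-formed
/jun/ — violates constraint 5: syllable 1 coda /n/ has 1 consonant (> 0) → ill-formed
/jru/ — violates constraint 2: syllable 1 onset /jr/ has 2 consonants (> 1) → ill-formed
/wna/ — violates constraint 2: syllable 1 onset /wn/ has 2 consonants (> 1) → ill-formed
/sa.va/ — violates constraint 3: word begins with /s/ → ill-formed
/fuz/ — violates constraint 5: syllable 1 coda /z/ has 1 consonant (> 0) → ill-formed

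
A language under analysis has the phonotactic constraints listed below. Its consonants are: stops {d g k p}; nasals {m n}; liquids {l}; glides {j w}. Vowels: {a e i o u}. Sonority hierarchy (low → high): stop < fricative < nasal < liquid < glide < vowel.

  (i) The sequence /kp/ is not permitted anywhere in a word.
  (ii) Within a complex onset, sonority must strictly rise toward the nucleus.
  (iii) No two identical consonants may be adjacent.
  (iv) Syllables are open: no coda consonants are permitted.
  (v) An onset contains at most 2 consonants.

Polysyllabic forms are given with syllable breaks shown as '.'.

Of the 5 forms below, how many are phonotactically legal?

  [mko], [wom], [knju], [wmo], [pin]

0

[mko] — violates constraint (ii): syllable 1 onset /mk/: /m/ (nasal, 3) → /k/ (stop, 1) does not rise → phonotactically illegal
[wom] — violates constraint (iv): syllable 1 coda /m/ has 1 consonant (> 0) → phonotactically illegal
[knju] — violates constraint (v): syllable 1 onset /knj/ has 3 consonants (> 2) → phonotactically illegal
[wmo] — violates constraint (ii): syllable 1 onset /wm/: /w/ (glide, 5) → /m/ (nasal, 3) does not rise → phonotactically illegal
[pin] — violates constraint (iv): syllable 1 coda /n/ has 1 consonant (> 0) → phonotactically illegal
No form is phonotactically legal → 0.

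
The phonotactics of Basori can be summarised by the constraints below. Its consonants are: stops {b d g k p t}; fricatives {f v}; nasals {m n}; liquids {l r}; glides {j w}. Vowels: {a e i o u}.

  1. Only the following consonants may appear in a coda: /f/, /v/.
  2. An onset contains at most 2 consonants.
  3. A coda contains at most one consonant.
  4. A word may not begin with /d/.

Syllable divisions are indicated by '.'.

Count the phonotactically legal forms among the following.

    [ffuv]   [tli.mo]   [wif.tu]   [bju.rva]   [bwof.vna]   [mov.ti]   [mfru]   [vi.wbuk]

6

[ffuv] — σ1 onset /ff/ (2C), coda /v/ ok → phonotactically legal
[tli.mo] — σ1 onset /tl/ (2C), coda /∅/ ok; σ2 onset /m/, coda /∅/ ok → phonotactically legal
[wif.tu] — σ1 onset /w/, coda /f/ ok; σ2 onset /t/, coda /∅/ ok → phonotactically legal
[bju.rva] — σ1 onset /bj/ (2C), coda /∅/ ok; σ2 onset /rv/ (2C), coda /∅/ ok → phonotactically legal
[bwof.vna] — σ1 onset /bw/ (2C), coda /f/ ok; σ2 onset /vn/ (2C), coda /∅/ ok → phonotactically legal
[mov.ti] — σ1 onset /m/, coda /v/ ok; σ2 onset /t/, coda /∅/ ok → phonotactically legal
[mfru] — violates constraint 2: syllable 1 onset /mfr/ has 3 consonants (> 2) → phonotactically illegal
[vi.wbuk] — violates constraint 1: syllable 2 coda contains /k/, which is not a licensed coda consonant → phonotactically illegal
Phonotactically legal: [ffuv], [tli.mo], [wif.tu], [bju.rva], [bwof.vna], [mov.ti] → 6.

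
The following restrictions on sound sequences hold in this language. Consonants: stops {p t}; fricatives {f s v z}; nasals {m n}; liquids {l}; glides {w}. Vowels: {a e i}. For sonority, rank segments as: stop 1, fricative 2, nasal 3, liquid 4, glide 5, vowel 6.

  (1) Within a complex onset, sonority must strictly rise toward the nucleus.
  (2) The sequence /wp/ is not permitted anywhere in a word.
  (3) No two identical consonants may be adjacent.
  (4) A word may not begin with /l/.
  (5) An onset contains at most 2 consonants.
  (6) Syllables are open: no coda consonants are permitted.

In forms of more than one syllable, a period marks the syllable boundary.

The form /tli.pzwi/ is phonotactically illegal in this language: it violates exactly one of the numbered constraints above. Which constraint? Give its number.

/tli.pzwi/: syllable 2 onset /pzw/ has 3 consonants (> 2).
This is a violation of constraint 5: "An onset contains at most 2 consonants."
The remaining constraints (1, 2, 3, 4, 6) are satisfied.

5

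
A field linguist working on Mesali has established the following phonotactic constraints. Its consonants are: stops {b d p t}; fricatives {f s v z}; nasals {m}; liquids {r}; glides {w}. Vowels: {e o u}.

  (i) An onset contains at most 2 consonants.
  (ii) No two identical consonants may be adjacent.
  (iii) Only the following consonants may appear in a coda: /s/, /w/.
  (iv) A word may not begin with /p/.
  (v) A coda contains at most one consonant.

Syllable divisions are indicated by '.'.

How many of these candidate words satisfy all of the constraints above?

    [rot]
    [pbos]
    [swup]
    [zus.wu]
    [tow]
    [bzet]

2

[rot] — violates constraint (iii): syllable 1 coda contains /t/, which is not a licensed coda consonant → ill-formed
[pbos] — violates constraint (iv): word begins with /p/ → ill-formed
[swup] — violates constraint (iii): syllable 1 coda contains /p/, which is not a licensed coda consonant → ill-formed
[zus.wu] — σ1 onset /z/, coda /s/ ok; σ2 onset /w/, coda /∅/ ok → well-formed
[tow] — σ1 onset /t/, coda /w/ ok → well-formed
[bzet] — violates constraint (iii): syllable 1 coda contains /t/, which is not a licensed coda consonant → ill-formed
Well-formed: [zus.wu], [tow] → 2.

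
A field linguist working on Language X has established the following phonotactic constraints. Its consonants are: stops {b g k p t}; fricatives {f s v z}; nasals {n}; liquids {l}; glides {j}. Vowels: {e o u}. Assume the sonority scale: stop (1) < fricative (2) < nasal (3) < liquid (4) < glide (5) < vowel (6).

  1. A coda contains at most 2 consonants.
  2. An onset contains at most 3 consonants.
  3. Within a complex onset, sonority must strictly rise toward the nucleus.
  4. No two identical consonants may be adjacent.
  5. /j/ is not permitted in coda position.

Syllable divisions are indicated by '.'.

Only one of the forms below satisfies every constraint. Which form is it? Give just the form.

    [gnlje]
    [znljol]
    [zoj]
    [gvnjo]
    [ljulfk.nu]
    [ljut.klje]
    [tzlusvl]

[gnlje] — violates constraint 2: syllable 1 onset /gnlj/ has 4 consonants (> 3) → not permitted
[znljol] — violates constraint 2: syllable 1 onset /znlj/ has 4 consonants (> 3) → not permitted
[zoj] — violates constraint 5: syllable 1 coda contains /j/ → not permitted
[gvnjo] — violates constraint 2: syllable 1 onset /gvnj/ has 4 consonants (> 3) → not permitted
[ljulfk.nu] — violates constraint 1: syllable 1 coda /lfk/ has 3 consonants (> 2) → not permitted
[ljut.klje] — σ1 onset /lj/ (4→5 rises), coda /t/ ok; σ2 onset /klj/ (1→4→5 rises), coda /∅/ ok → permitted
[tzlusvl] — violates constraint 1: syllable 1 coda /svl/ has 3 consonants (> 2) → not permitted

[ljut.klje]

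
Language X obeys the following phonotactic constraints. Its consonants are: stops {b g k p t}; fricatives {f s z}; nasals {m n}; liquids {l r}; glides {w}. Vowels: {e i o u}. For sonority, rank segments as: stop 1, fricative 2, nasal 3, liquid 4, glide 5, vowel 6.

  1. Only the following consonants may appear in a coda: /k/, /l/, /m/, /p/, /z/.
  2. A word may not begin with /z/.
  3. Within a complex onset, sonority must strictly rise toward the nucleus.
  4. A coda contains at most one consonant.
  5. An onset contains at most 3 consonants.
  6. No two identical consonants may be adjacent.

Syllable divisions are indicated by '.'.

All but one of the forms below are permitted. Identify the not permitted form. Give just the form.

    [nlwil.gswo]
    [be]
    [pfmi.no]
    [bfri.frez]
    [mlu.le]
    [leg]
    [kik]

[nlwil.gswo] — σ1 onset /nlw/ (3→4→5 rises), coda /l/ ok; σ2 onset /gsw/ (1→2→5 rises), coda /∅/ ok → permitted
[be] — σ1 onset /b/, coda /∅/ ok → permitted
[pfmi.no] — σ1 onset /pfm/ (1→2→3 rises), coda /∅/ ok; σ2 onset /n/, coda /∅/ ok → permitted
[bfri.frez] — σ1 onset /bfr/ (1→2→4 rises), coda /∅/ ok; σ2 onset /fr/ (2→4 rises), coda /z/ ok → permitted
[mlu.le] — σ1 onset /ml/ (3→4 rises), coda /∅/ ok; σ2 onset /l/, coda /∅/ ok → permitted
[leg] — violates constraint 1: syllable 1 coda contains /g/, which is not a licensed coda consonant → not permitted
[kik] — σ1 onset /k/, coda /k/ ok → permitted

[leg]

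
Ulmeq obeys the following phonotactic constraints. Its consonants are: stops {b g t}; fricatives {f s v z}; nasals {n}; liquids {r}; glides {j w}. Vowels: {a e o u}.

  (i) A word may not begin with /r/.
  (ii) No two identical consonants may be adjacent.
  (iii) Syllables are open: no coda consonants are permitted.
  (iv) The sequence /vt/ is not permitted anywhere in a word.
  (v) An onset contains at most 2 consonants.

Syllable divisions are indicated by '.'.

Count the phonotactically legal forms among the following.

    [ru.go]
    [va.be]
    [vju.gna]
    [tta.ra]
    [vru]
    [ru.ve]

[ru.go] — violates constraint (i): word begins with /r/ → phonotactically illegal
[va.be] — σ1 onset /v/, coda /∅/ ok; σ2 onset /b/, coda /∅/ ok → phonotactically legal
[vju.gna] — σ1 onset /vj/ (2C), coda /∅/ ok; σ2 onset /gn/ (2C), coda /∅/ ok → phonotactically legal
[tta.ra] — violates constraint (ii): adjacent identical consonants /tt/ → phonotactically illegal
[vru] — σ1 onset /vr/ (2C), coda /∅/ ok → phonotactically legal
[ru.ve] — violates constraint (i): word begins with /r/ → phonotactically illegal
Phonotactically legal: [va.be], [vju.gna], [vru] → 3.

3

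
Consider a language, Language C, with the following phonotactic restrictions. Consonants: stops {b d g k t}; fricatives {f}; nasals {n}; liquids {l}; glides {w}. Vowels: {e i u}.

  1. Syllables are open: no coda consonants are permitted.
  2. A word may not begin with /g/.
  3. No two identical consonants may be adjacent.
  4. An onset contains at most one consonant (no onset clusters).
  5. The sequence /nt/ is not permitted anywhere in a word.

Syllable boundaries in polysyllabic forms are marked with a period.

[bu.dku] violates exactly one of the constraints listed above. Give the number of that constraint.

4

[bu.dku]: syllable 2 onset /dk/ has 2 consonants (> 1).
This is a violation of constraint 4: "An onset contains at most one consonant (no onset clusters)."
The remaining constraints (1, 2, 3, 5) are satisfied.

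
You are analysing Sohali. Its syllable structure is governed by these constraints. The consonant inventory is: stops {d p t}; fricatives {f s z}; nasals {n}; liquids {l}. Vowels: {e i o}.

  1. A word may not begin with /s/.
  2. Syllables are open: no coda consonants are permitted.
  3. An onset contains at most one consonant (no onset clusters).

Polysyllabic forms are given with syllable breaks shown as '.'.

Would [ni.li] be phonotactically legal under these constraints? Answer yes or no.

yes

[ni.li] — σ1 onset /n/, coda /∅/ ok; σ2 onset /l/, coda /∅/ ok → phonotactically legal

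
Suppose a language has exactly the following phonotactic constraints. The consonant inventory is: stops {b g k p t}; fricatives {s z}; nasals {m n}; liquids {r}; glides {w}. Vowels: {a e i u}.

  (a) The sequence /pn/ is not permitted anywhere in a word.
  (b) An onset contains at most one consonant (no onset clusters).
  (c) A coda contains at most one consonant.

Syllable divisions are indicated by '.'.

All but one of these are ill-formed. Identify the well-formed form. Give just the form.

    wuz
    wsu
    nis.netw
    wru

wuz

wuz — σ1 onset /w/, coda /z/ ok → well-formed
wsu — violates constraint (b): syllable 1 onset /ws/ has 2 consonants (> 1) → ill-formed
nis.netw — violates constraint (c): syllable 2 coda /tw/ has 2 consonants (> 1) → ill-formed
wru — violates constraint (b): syllable 1 onset /wr/ has 2 consonants (> 1) → ill-formed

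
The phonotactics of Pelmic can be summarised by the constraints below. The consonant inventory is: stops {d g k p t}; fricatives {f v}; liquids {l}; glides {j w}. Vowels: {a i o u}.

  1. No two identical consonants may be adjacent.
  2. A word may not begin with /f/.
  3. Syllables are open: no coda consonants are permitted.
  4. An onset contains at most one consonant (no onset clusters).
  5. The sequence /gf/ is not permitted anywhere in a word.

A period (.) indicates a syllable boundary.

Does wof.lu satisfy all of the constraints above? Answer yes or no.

no

wof.lu — violates constraint 3: syllable 1 coda /f/ has 1 consonant (> 0) → not permitted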